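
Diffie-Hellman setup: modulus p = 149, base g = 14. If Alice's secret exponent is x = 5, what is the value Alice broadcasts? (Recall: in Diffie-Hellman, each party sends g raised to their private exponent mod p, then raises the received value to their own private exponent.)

Public value = 14^5 (mod 149).
14^1 ≡ 14 (mod 149)
14^2 = (14^1)^2 ≡ 14^2 = 196 ≡ 47 (mod 149)
14^4 = (14^2)^2 ≡ 47^2 = 2209 ≡ 123 (mod 149)
14^5 = 14^4 · 14^1 ≡ 123 · 14 ≡ 83 (mod 149).

83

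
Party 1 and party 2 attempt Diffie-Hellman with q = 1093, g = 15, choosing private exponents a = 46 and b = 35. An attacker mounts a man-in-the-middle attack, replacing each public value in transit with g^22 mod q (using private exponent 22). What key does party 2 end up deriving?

Party 2 receives an attacker's public value M = 15^22 mod 1093 instead of the honest one.
15^1 ≡ 15 (mod 1093)
15^2 = (15^1)^2 ≡ 15^2 = 225 ≡ 225 (mod 1093)
15^4 = (15^2)^2 ≡ 225^2 = 50625 ≡ 347 (mod 1093)
15^8 = (15^4)^2 ≡ 347^2 = 120409 ≡ 179 (mod 1093)
15^16 = (15^8)^2 ≡ 179^2 = 32041 ≡ 344 (mod 1093)
15^22 = 15^16 · 15^4 · 15^2 ≡ 344 · 347 · 225 ≡ 604 (mod 1093).
So M = 604. Party 2 computes K = M^35 mod 1093.
604^1 ≡ 604 (mod 1093)
604^2 = (604^1)^2 ≡ 604^2 = 364816 ≡ 847 (mod 1093)
604^4 = (604^2)^2 ≡ 847^2 = 717409 ≡ 401 (mod 1093)
604^8 = (604^4)^2 ≡ 401^2 = 160801 ≡ 130 (mod 1093)
604^16 = (604^8)^2 ≡ 130^2 = 16900 ≡ 505 (mod 1093)
604^32 = (604^16)^2 ≡ 505^2 = 255025 ≡ 356 (mod 1093)
604^35 = 604^32 · 604^2 · 604^1 ≡ 356 · 847 · 604 ≡ 924 (mod 1093).

924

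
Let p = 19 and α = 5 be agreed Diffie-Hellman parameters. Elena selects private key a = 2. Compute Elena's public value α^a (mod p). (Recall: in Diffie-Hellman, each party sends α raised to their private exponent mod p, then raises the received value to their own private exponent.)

6

Public value = 5^2 (mod 19).
5^1 ≡ 5 (mod 19)
5^2 = (5^1)^2 ≡ 5^2 = 25 ≡ 6 (mod 19)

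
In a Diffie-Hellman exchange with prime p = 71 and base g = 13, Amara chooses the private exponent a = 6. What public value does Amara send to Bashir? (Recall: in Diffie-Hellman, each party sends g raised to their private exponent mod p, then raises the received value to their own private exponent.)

16

Public value = 13^6 mod 71.
13^1 ≡ 13 (mod 71)
13^2 = (13^1)^2 ≡ 13^2 = 169 ≡ 27 (mod 71)
13^4 = (13^2)^2 ≡ 27^2 = 729 ≡ 19 (mod 71)
13^6 = 13^4 · 13^2 ≡ 19 · 27 ≡ 16 (mod 71).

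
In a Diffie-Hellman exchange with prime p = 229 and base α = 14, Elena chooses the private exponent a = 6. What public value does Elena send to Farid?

Public value = 14^6 mod 229.
14^1 ≡ 14 (mod 229)
14^2 = (14^1)^2 ≡ 14^2 = 196 ≡ 196 (mod 229)
14^4 = (14^2)^2 ≡ 196^2 = 38416 ≡ 173 (mod 229)
14^6 = 14^4 · 14^2 ≡ 173 · 196 ≡ 16 (mod 229).

16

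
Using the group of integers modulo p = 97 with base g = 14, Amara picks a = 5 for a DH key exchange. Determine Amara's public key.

Public value = 14^5 mod 97.
14^1 ≡ 14 (mod 97)
14^2 = (14^1)^2 ≡ 14^2 = 196 ≡ 2 (mod 97)
14^4 = (14^2)^2 ≡ 2^2 = 4 ≡ 4 (mod 97)
14^5 = 14^4 · 14^1 ≡ 4 · 14 ≡ 56 (mod 97).

56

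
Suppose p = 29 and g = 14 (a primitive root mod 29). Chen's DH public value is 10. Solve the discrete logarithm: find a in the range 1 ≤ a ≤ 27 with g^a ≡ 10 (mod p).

Try successive powers of 14 modulo 29:
14^1 ≡ 14
14^2 ≡ 22
14^3 ≡ 18
14^4 ≡ 20
14^5 ≡ 19
14^6 ≡ 5
14^7 ≡ 12
14^8 ≡ 23
14^9 ≡ 3
14^10 ≡ 13
14^11 ≡ 8
14^12 ≡ 25
14^13 ≡ 2
14^14 ≡ 28
14^15 ≡ 15
14^16 ≡ 7
14^17 ≡ 11
14^18 ≡ 9
14^19 ≡ 10
Found: a = 19.

19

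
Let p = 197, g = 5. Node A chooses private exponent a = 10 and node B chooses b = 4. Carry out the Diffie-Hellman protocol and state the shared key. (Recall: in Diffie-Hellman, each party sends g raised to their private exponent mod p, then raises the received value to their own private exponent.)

Node A sends A = g^a mod p = 5^10 mod 197.
5^1 ≡ 5 (mod 197)
5^2 = (5^1)^2 ≡ 5^2 = 25 ≡ 25 (mod 197)
5^4 = (5^2)^2 ≡ 25^2 = 625 ≡ 34 (mod 197)
5^8 = (5^4)^2 ≡ 34^2 = 1156 ≡ 171 (mod 197)
5^10 = 5^8 · 5^2 ≡ 171 · 25 ≡ 138 (mod 197).
So A = 138. Node B then computes K = A^b mod p = 138^4 mod 197.
138^1 ≡ 138 (mod 197)
138^2 = (138^1)^2 ≡ 138^2 = 19044 ≡ 132 (mod 197)
138^4 = (138^2)^2 ≡ 132^2 = 17424 ≡ 88 (mod 197)

88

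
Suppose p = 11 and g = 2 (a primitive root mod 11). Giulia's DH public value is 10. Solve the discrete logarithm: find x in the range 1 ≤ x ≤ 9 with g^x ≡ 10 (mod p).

Try successive powers of 2 modulo 11:
2^1 ≡ 2
2^2 ≡ 4
2^3 ≡ 8
2^4 ≡ 5
2^5 ≡ 10
Found: x = 5.

5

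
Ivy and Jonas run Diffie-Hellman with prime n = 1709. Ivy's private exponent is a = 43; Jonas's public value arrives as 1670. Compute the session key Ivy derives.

Shared key K = 1670^43 mod 1709.
1670^1 ≡ 1670 (mod 1709)
1670^2 = (1670^1)^2 ≡ 1670^2 = 2788900 ≡ 1521 (mod 1709)
1670^4 = (1670^2)^2 ≡ 1521^2 = 2313441 ≡ 1164 (mod 1709)
1670^8 = (1670^4)^2 ≡ 1164^2 = 1354896 ≡ 1368 (mod 1709)
1670^16 = (1670^8)^2 ≡ 1368^2 = 1871424 ≡ 69 (mod 1709)
1670^32 = (1670^16)^2 ≡ 69^2 = 4761 ≡ 1343 (mod 1709)
1670^43 = 1670^32 · 1670^8 · 1670^2 · 1670^1 ≡ 1343 · 1368 · 1521 · 1670 ≡ 378 (mod 1709).

378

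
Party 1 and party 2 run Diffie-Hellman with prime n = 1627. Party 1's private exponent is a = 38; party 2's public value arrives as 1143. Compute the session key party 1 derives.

Shared key K = 1143^38 mod 1627.
1143^1 ≡ 1143 (mod 1627)
1143^2 = (1143^1)^2 ≡ 1143^2 = 1306449 ≡ 1595 (mod 1627)
1143^4 = (1143^2)^2 ≡ 1595^2 = 2544025 ≡ 1024 (mod 1627)
1143^8 = (1143^4)^2 ≡ 1024^2 = 1048576 ≡ 788 (mod 1627)
1143^16 = (1143^8)^2 ≡ 788^2 = 620944 ≡ 1057 (mod 1627)
1143^32 = (1143^16)^2 ≡ 1057^2 = 1117249 ≡ 1127 (mod 1627)
1143^38 = 1143^32 · 1143^4 · 1143^2 ≡ 1127 · 1024 · 1595 ≡ 110 (mod 1627).

110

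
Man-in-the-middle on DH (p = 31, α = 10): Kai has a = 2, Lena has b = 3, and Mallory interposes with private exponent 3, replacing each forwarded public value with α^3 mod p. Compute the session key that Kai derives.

2

Kai receives Mallory's public value M = 10^3 mod 31 instead of the honest one.
10^1 ≡ 10 (mod 31)
10^2 = (10^1)^2 ≡ 10^2 = 100 ≡ 7 (mod 31)
10^3 = 10^2 · 10^1 ≡ 7 · 10 ≡ 8 (mod 31).
So M = 8. Kai computes K = M^2 mod 31.
8^1 ≡ 8 (mod 31)
8^2 = (8^1)^2 ≡ 8^2 = 64 ≡ 2 (mod 31)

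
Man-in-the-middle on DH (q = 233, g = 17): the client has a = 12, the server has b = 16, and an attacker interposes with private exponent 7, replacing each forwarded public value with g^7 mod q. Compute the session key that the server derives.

135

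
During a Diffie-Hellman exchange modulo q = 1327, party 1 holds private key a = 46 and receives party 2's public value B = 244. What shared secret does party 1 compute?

136

Shared key K = 244^46 mod 1327.
244^1 ≡ 244 (mod 1327)
244^2 = (244^1)^2 ≡ 244^2 = 59536 ≡ 1148 (mod 1327)
244^4 = (244^2)^2 ≡ 1148^2 = 1317904 ≡ 193 (mod 1327)
244^8 = (244^4)^2 ≡ 193^2 = 37249 ≡ 93 (mod 1327)
244^16 = (244^8)^2 ≡ 93^2 = 8649 ≡ 687 (mod 1327)
244^32 = (244^16)^2 ≡ 687^2 = 471969 ≡ 884 (mod 1327)
244^46 = 244^32 · 244^8 · 244^4 · 244^2 ≡ 884 · 93 · 193 · 1148 ≡ 136 (mod 1327).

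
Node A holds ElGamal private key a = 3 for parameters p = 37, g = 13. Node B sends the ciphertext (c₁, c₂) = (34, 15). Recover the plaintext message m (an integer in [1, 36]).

20

Shared mask s = c₁^a mod p = 34^3 mod 37.
34^1 ≡ 34 (mod 37)
34^2 = (34^1)^2 ≡ 34^2 = 1156 ≡ 9 (mod 37)
34^3 = 34^2 · 34^1 ≡ 9 · 34 ≡ 10 (mod 37).
So s = 10; s⁻¹ ≡ 26 (mod 37).
m = c₂ · s⁻¹ mod 37 = 15 · 26 mod 37 = 20.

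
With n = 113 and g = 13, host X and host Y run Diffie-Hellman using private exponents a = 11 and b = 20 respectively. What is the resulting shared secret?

Host Y sends B = g^b mod n = 13^20 mod 113.
13^1 ≡ 13 (mod 113)
13^2 = (13^1)^2 ≡ 13^2 = 169 ≡ 56 (mod 113)
13^4 = (13^2)^2 ≡ 56^2 = 3136 ≡ 85 (mod 113)
13^8 = (13^4)^2 ≡ 85^2 = 7225 ≡ 106 (mod 113)
13^16 = (13^8)^2 ≡ 106^2 = 11236 ≡ 49 (mod 113)
13^20 = 13^16 · 13^4 ≡ 49 · 85 ≡ 97 (mod 113).
So B = 97. Host X then computes K = B^a mod n = 97^11 mod 113.
97^1 ≡ 97 (mod 113)
97^2 = (97^1)^2 ≡ 97^2 = 9409 ≡ 30 (mod 113)
97^4 = (97^2)^2 ≡ 30^2 = 900 ≡ 109 (mod 113)
97^8 = (97^4)^2 ≡ 109^2 = 11881 ≡ 16 (mod 113)
97^11 = 97^8 · 97^2 · 97^1 ≡ 16 · 30 · 97 ≡ 4 (mod 113).

4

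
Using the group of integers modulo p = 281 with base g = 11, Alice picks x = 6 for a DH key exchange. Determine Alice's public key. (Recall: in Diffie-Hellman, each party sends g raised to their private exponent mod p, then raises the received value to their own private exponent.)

Public value = 11^6 mod 281.
11^1 ≡ 11 (mod 281)
11^2 = (11^1)^2 ≡ 11^2 = 121 ≡ 121 (mod 281)
11^4 = (11^2)^2 ≡ 121^2 = 14641 ≡ 29 (mod 281)
11^6 = 11^4 · 11^2 ≡ 29 · 121 ≡ 137 (mod 281).

137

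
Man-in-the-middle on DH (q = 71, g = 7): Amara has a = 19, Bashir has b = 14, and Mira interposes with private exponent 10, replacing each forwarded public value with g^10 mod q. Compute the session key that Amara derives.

48

Amara receives Mira's public value M = 7^10 mod 71 instead of the honest one.
7^1 ≡ 7 (mod 71)
7^2 = (7^1)^2 ≡ 7^2 = 49 ≡ 49 (mod 71)
7^4 = (7^2)^2 ≡ 49^2 = 2401 ≡ 58 (mod 71)
7^8 = (7^4)^2 ≡ 58^2 = 3364 ≡ 27 (mod 71)
7^10 = 7^8 · 7^2 ≡ 27 · 49 ≡ 45 (mod 71).
So M = 45. Amara computes K = M^19 mod 71.
45^1 ≡ 45 (mod 71)
45^2 = (45^1)^2 ≡ 45^2 = 2025 ≡ 37 (mod 71)
45^4 = (45^2)^2 ≡ 37^2 = 1369 ≡ 20 (mod 71)
45^8 = (45^4)^2 ≡ 20^2 = 400 ≡ 45 (mod 71)
45^16 = (45^8)^2 ≡ 45^2 = 2025 ≡ 37 (mod 71)
45^19 = 45^16 · 45^2 · 45^1 ≡ 37 · 37 · 45 ≡ 48 (mod 71).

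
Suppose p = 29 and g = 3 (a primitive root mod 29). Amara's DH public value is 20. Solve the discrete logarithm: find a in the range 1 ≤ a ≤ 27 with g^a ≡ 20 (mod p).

16

Try successive powers of 3 modulo 29:
3^1 ≡ 3
3^2 ≡ 9
3^3 ≡ 27
3^4 ≡ 23
3^5 ≡ 11
3^6 ≡ 4
3^7 ≡ 12
3^8 ≡ 7
3^9 ≡ 21
3^10 ≡ 5
3^11 ≡ 15
3^12 ≡ 16
3^13 ≡ 19
3^14 ≡ 28
3^15 ≡ 26
3^16 ≡ 20
Found: a = 16.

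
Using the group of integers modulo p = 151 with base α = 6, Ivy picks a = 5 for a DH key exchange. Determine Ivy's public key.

75

Public value = 6^5 (mod 151).
6^1 ≡ 6 (mod 151)
6^2 = (6^1)^2 ≡ 6^2 = 36 ≡ 36 (mod 151)
6^4 = (6^2)^2 ≡ 36^2 = 1296 ≡ 88 (mod 151)
6^5 = 6^4 · 6^1 ≡ 88 · 6 ≡ 75 (mod 151).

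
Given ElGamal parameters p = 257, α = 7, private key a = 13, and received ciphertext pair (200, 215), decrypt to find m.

64

Shared mask s = c₁^a mod p = 200^13 mod 257.
200^1 ≡ 200 (mod 257)
200^2 = (200^1)^2 ≡ 200^2 = 40000 ≡ 165 (mod 257)
200^4 = (200^2)^2 ≡ 165^2 = 27225 ≡ 240 (mod 257)
200^8 = (200^4)^2 ≡ 240^2 = 57600 ≡ 32 (mod 257)
200^13 = 200^8 · 200^4 · 200^1 ≡ 32 · 240 · 200 ≡ 168 (mod 257).
So s = 168; s⁻¹ ≡ 231 (mod 257).
m = c₂ · s⁻¹ mod 257 = 215 · 231 mod 257 = 64.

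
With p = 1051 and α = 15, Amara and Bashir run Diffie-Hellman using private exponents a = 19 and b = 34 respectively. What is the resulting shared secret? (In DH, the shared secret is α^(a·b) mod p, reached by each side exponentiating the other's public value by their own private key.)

628

Amara sends A = α^a mod p = 15^19 mod 1051.
15^1 ≡ 15 (mod 1051)
15^2 = (15^1)^2 ≡ 15^2 = 225 ≡ 225 (mod 1051)
15^4 = (15^2)^2 ≡ 225^2 = 50625 ≡ 177 (mod 1051)
15^8 = (15^4)^2 ≡ 177^2 = 31329 ≡ 850 (mod 1051)
15^16 = (15^8)^2 ≡ 850^2 = 722500 ≡ 463 (mod 1051)
15^19 = 15^16 · 15^2 · 15^1 ≡ 463 · 225 · 15 ≡ 839 (mod 1051).
So A = 839. Bashir then computes K = A^b mod p = 839^34 mod 1051.
839^1 ≡ 839 (mod 1051)
839^2 = (839^1)^2 ≡ 839^2 = 703921 ≡ 802 (mod 1051)
839^4 = (839^2)^2 ≡ 802^2 = 643204 ≡ 1043 (mod 1051)
839^8 = (839^4)^2 ≡ 1043^2 = 1087849 ≡ 64 (mod 1051)
839^16 = (839^8)^2 ≡ 64^2 = 4096 ≡ 943 (mod 1051)
839^32 = (839^16)^2 ≡ 943^2 = 889249 ≡ 103 (mod 1051)
839^34 = 839^32 · 839^2 ≡ 103 · 802 ≡ 628 (mod 1051).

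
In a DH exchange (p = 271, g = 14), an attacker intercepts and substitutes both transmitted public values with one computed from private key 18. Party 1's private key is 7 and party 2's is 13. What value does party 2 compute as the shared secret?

252

Party 2 receives an attacker's public value M = 14^18 mod 271 instead of the honest one.
14^1 ≡ 14 (mod 271)
14^2 = (14^1)^2 ≡ 14^2 = 196 ≡ 196 (mod 271)
14^4 = (14^2)^2 ≡ 196^2 = 38416 ≡ 205 (mod 271)
14^8 = (14^4)^2 ≡ 205^2 = 42025 ≡ 20 (mod 271)
14^16 = (14^8)^2 ≡ 20^2 = 400 ≡ 129 (mod 271)
14^18 = 14^16 · 14^2 ≡ 129 · 196 ≡ 81 (mod 271).
So M = 81. Party 2 computes K = M^13 mod 271.
81^1 ≡ 81 (mod 271)
81^2 = (81^1)^2 ≡ 81^2 = 6561 ≡ 57 (mod 271)
81^4 = (81^2)^2 ≡ 57^2 = 3249 ≡ 268 (mod 271)
81^8 = (81^4)^2 ≡ 268^2 = 71824 ≡ 9 (mod 271)
81^13 = 81^8 · 81^4 · 81^1 ≡ 9 · 268 · 81 ≡ 252 (mod 271).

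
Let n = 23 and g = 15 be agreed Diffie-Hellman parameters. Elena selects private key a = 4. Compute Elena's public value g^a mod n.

2

Public value = 15^4 mod 23.
15^1 ≡ 15 (mod 23)
15^2 = (15^1)^2 ≡ 15^2 = 225 ≡ 18 (mod 23)
15^4 = (15^2)^2 ≡ 18^2 = 324 ≡ 2 (mod 23)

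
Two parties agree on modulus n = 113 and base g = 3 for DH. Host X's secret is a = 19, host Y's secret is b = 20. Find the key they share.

56

Host Y sends B = g^b mod n = 3^20 mod 113.
3^1 ≡ 3 (mod 113)
3^2 = (3^1)^2 ≡ 3^2 = 9 ≡ 9 (mod 113)
3^4 = (3^2)^2 ≡ 9^2 = 81 ≡ 81 (mod 113)
3^8 = (3^4)^2 ≡ 81^2 = 6561 ≡ 7 (mod 113)
3^16 = (3^8)^2 ≡ 7^2 = 49 ≡ 49 (mod 113)
3^20 = 3^16 · 3^4 ≡ 49 · 81 ≡ 14 (mod 113).
So B = 14. Host X then computes K = B^a mod n = 14^19 mod 113.
14^1 ≡ 14 (mod 113)
14^2 = (14^1)^2 ≡ 14^2 = 196 ≡ 83 (mod 113)
14^4 = (14^2)^2 ≡ 83^2 = 6889 ≡ 109 (mod 113)
14^8 = (14^4)^2 ≡ 109^2 = 11881 ≡ 16 (mod 113)
14^16 = (14^8)^2 ≡ 16^2 = 256 ≡ 30 (mod 113)
14^19 = 14^16 · 14^2 · 14^1 ≡ 30 · 83 · 14 ≡ 56 (mod 113).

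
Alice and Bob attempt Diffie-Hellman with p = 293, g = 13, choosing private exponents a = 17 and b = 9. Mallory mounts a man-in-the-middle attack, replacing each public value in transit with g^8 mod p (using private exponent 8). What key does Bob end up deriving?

57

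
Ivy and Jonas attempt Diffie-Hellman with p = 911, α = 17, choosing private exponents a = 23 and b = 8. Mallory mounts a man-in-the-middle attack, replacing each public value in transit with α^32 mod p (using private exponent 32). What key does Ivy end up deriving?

717

Ivy receives Mallory's public value M = 17^32 mod 911 instead of the honest one.
17^1 ≡ 17 (mod 911)
17^2 = (17^1)^2 ≡ 17^2 = 289 ≡ 289 (mod 911)
17^4 = (17^2)^2 ≡ 289^2 = 83521 ≡ 620 (mod 911)
17^8 = (17^4)^2 ≡ 620^2 = 384400 ≡ 869 (mod 911)
17^16 = (17^8)^2 ≡ 869^2 = 755161 ≡ 853 (mod 911)
17^32 = (17^16)^2 ≡ 853^2 = 727609 ≡ 631 (mod 911)
So M = 631. Ivy computes K = M^23 mod 911.
631^1 ≡ 631 (mod 911)
631^2 = (631^1)^2 ≡ 631^2 = 398161 ≡ 54 (mod 911)
631^4 = (631^2)^2 ≡ 54^2 = 2916 ≡ 183 (mod 911)
631^8 = (631^4)^2 ≡ 183^2 = 33489 ≡ 693 (mod 911)
631^16 = (631^8)^2 ≡ 693^2 = 480249 ≡ 152 (mod 911)
631^23 = 631^16 · 631^4 · 631^2 · 631^1 ≡ 152 · 183 · 54 · 631 ≡ 717 (mod 911).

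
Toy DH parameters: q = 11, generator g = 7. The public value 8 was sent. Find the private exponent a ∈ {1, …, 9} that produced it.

Try successive powers of 7 modulo 11:
7^1 ≡ 7
7^2 ≡ 5
7^3 ≡ 2
7^4 ≡ 3
7^5 ≡ 10
7^6 ≡ 4
7^7 ≡ 6
7^8 ≡ 9
7^9 ≡ 8
Found: a = 9.

9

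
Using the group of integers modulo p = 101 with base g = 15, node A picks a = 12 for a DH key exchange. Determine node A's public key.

88

Public value = 15^{12} \pmod{101}.
15^1 ≡ 15 (mod 101)
15^2 = (15^1)^2 ≡ 15^2 = 225 ≡ 23 (mod 101)
15^4 = (15^2)^2 ≡ 23^2 = 529 ≡ 24 (mod 101)
15^8 = (15^4)^2 ≡ 24^2 = 576 ≡ 71 (mod 101)
15^12 = 15^8 · 15^4 ≡ 71 · 24 ≡ 88 (mod 101).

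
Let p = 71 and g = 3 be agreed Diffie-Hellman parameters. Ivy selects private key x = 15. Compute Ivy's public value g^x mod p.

Public value = 3^15 mod 71.
3^1 ≡ 3 (mod 71)
3^2 = (3^1)^2 ≡ 3^2 = 9 ≡ 9 (mod 71)
3^4 = (3^2)^2 ≡ 9^2 = 81 ≡ 10 (mod 71)
3^8 = (3^4)^2 ≡ 10^2 = 100 ≡ 29 (mod 71)
3^15 = 3^8 · 3^4 · 3^2 · 3^1 ≡ 29 · 10 · 9 · 3 ≡ 20 (mod 71).

20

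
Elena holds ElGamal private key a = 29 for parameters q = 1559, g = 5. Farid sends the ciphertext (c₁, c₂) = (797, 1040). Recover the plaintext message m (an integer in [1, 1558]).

Shared mask s = c₁^a mod q = 797^29 mod 1559.
797^1 ≡ 797 (mod 1559)
797^2 = (797^1)^2 ≡ 797^2 = 635209 ≡ 696 (mod 1559)
797^4 = (797^2)^2 ≡ 696^2 = 484416 ≡ 1126 (mod 1559)
797^8 = (797^4)^2 ≡ 1126^2 = 1267876 ≡ 409 (mod 1559)
797^16 = (797^8)^2 ≡ 409^2 = 167281 ≡ 468 (mod 1559)
797^29 = 797^16 · 797^8 · 797^4 · 797^1 ≡ 468 · 409 · 1126 · 797 ≡ 574 (mod 1559).
So s = 574; s⁻¹ ≡ 220 (mod 1559).
m = c₂ · s⁻¹ mod 1559 = 1040 · 220 mod 1559 = 1186.

1186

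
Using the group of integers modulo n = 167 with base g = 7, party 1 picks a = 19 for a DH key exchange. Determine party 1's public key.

162

Public value = 7^19 (mod 167).
7^1 ≡ 7 (mod 167)
7^2 = (7^1)^2 ≡ 7^2 = 49 ≡ 49 (mod 167)
7^4 = (7^2)^2 ≡ 49^2 = 2401 ≡ 63 (mod 167)
7^8 = (7^4)^2 ≡ 63^2 = 3969 ≡ 128 (mod 167)
7^16 = (7^8)^2 ≡ 128^2 = 16384 ≡ 18 (mod 167)
7^19 = 7^16 · 7^2 · 7^1 ≡ 18 · 49 · 7 ≡ 162 (mod 167).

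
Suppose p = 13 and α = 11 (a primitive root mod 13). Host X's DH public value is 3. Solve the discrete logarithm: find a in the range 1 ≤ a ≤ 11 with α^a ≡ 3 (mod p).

Try successive powers of 11 modulo 13:
11^1 ≡ 11
11^2 ≡ 4
11^3 ≡ 5
11^4 ≡ 3
Found: a = 4.

4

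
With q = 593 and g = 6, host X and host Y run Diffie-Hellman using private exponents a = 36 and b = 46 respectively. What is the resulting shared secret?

316

Host X sends A = g^a mod q = 6^36 mod 593.
6^1 ≡ 6 (mod 593)
6^2 = (6^1)^2 ≡ 6^2 = 36 ≡ 36 (mod 593)
6^4 = (6^2)^2 ≡ 36^2 = 1296 ≡ 110 (mod 593)
6^8 = (6^4)^2 ≡ 110^2 = 12100 ≡ 240 (mod 593)
6^16 = (6^8)^2 ≡ 240^2 = 57600 ≡ 79 (mod 593)
6^32 = (6^16)^2 ≡ 79^2 = 6241 ≡ 311 (mod 593)
6^36 = 6^32 · 6^4 ≡ 311 · 110 ≡ 409 (mod 593).
So A = 409. Host Y then computes K = A^b mod q = 409^46 mod 593.
409^1 ≡ 409 (mod 593)
409^2 = (409^1)^2 ≡ 409^2 = 167281 ≡ 55 (mod 593)
409^4 = (409^2)^2 ≡ 55^2 = 3025 ≡ 60 (mod 593)
409^8 = (409^4)^2 ≡ 60^2 = 3600 ≡ 42 (mod 593)
409^16 = (409^8)^2 ≡ 42^2 = 1764 ≡ 578 (mod 593)
409^32 = (409^16)^2 ≡ 578^2 = 334084 ≡ 225 (mod 593)
409^46 = 409^32 · 409^8 · 409^4 · 409^2 ≡ 225 · 42 · 60 · 55 ≡ 316 (mod 593).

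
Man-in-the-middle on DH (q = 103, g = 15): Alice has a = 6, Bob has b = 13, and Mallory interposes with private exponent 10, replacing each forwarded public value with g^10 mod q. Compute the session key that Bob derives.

Bob receives Mallory's public value M = 15^10 mod 103 instead of the honest one.
15^1 ≡ 15 (mod 103)
15^2 = (15^1)^2 ≡ 15^2 = 225 ≡ 19 (mod 103)
15^4 = (15^2)^2 ≡ 19^2 = 361 ≡ 52 (mod 103)
15^8 = (15^4)^2 ≡ 52^2 = 2704 ≡ 26 (mod 103)
15^10 = 15^8 · 15^2 ≡ 26 · 19 ≡ 82 (mod 103).
So M = 82. Bob computes K = M^13 mod 103.
82^1 ≡ 82 (mod 103)
82^2 = (82^1)^2 ≡ 82^2 = 6724 ≡ 29 (mod 103)
82^4 = (82^2)^2 ≡ 29^2 = 841 ≡ 17 (mod 103)
82^8 = (82^4)^2 ≡ 17^2 = 289 ≡ 83 (mod 103)
82^13 = 82^8 · 82^4 · 82^1 ≡ 83 · 17 · 82 ≡ 33 (mod 103).

33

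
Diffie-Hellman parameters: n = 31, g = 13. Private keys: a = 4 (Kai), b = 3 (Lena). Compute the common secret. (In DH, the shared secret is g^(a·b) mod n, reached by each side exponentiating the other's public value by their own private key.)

8

Lena sends B = g^b mod n = 13^3 mod 31.
13^1 ≡ 13 (mod 31)
13^2 = (13^1)^2 ≡ 13^2 = 169 ≡ 14 (mod 31)
13^3 = 13^2 · 13^1 ≡ 14 · 13 ≡ 27 (mod 31).
So B = 27. Kai then computes K = B^a mod n = 27^4 mod 31.
27^1 ≡ 27 (mod 31)
27^2 = (27^1)^2 ≡ 27^2 = 729 ≡ 16 (mod 31)
27^4 = (27^2)^2 ≡ 16^2 = 256 ≡ 8 (mod 31)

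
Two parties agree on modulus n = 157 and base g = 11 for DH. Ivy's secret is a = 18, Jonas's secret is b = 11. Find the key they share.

Ivy sends A = g^a mod n = 11^18 mod 157.
11^1 ≡ 11 (mod 157)
11^2 = (11^1)^2 ≡ 11^2 = 121 ≡ 121 (mod 157)
11^4 = (11^2)^2 ≡ 121^2 = 14641 ≡ 40 (mod 157)
11^8 = (11^4)^2 ≡ 40^2 = 1600 ≡ 30 (mod 157)
11^16 = (11^8)^2 ≡ 30^2 = 900 ≡ 115 (mod 157)
11^18 = 11^16 · 11^2 ≡ 115 · 121 ≡ 99 (mod 157).
So A = 99. Jonas then computes K = A^b mod n = 99^11 mod 157.
99^1 ≡ 99 (mod 157)
99^2 = (99^1)^2 ≡ 99^2 = 9801 ≡ 67 (mod 157)
99^4 = (99^2)^2 ≡ 67^2 = 4489 ≡ 93 (mod 157)
99^8 = (99^4)^2 ≡ 93^2 = 8649 ≡ 14 (mod 157)
99^11 = 99^8 · 99^2 · 99^1 ≡ 14 · 67 · 99 ≡ 75 (mod 157).

75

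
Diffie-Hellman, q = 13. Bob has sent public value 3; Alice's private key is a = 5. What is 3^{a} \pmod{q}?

9

Shared key K = 3^5 mod 13.
3^1 ≡ 3 (mod 13)
3^2 = (3^1)^2 ≡ 3^2 = 9 ≡ 9 (mod 13)
3^4 = (3^2)^2 ≡ 9^2 = 81 ≡ 3 (mod 13)
3^5 = 3^4 · 3^1 ≡ 3 · 3 ≡ 9 (mod 13).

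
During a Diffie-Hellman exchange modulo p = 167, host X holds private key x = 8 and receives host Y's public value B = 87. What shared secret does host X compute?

84

Shared key K = 87^8 mod 167.
87^1 ≡ 87 (mod 167)
87^2 = (87^1)^2 ≡ 87^2 = 7569 ≡ 54 (mod 167)
87^4 = (87^2)^2 ≡ 54^2 = 2916 ≡ 77 (mod 167)
87^8 = (87^4)^2 ≡ 77^2 = 5929 ≡ 84 (mod 167)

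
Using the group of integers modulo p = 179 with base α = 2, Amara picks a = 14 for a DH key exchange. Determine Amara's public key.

95

Public value = 2^14 (mod 179).
2^1 ≡ 2 (mod 179)
2^2 = (2^1)^2 ≡ 2^2 = 4 ≡ 4 (mod 179)
2^4 = (2^2)^2 ≡ 4^2 = 16 ≡ 16 (mod 179)
2^8 = (2^4)^2 ≡ 16^2 = 256 ≡ 77 (mod 179)
2^14 = 2^8 · 2^4 · 2^2 ≡ 77 · 16 · 4 ≡ 95 (mod 179).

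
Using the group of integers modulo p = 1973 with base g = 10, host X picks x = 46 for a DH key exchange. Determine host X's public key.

Public value = 10^46 (mod 1973).
10^1 ≡ 10 (mod 1973)
10^2 = (10^1)^2 ≡ 10^2 = 100 ≡ 100 (mod 1973)
10^4 = (10^2)^2 ≡ 100^2 = 10000 ≡ 135 (mod 1973)
10^8 = (10^4)^2 ≡ 135^2 = 18225 ≡ 468 (mod 1973)
10^16 = (10^8)^2 ≡ 468^2 = 219024 ≡ 21 (mod 1973)
10^32 = (10^16)^2 ≡ 21^2 = 441 ≡ 441 (mod 1973)
10^46 = 10^32 · 10^8 · 10^4 · 10^2 ≡ 441 · 468 · 135 · 100 ≡ 941 (mod 1973).

941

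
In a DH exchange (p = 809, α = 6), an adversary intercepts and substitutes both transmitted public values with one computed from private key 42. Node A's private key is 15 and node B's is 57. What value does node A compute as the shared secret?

379

Node A receives an adversary's public value M = 6^42 mod 809 instead of the honest one.
6^1 ≡ 6 (mod 809)
6^2 = (6^1)^2 ≡ 6^2 = 36 ≡ 36 (mod 809)
6^4 = (6^2)^2 ≡ 36^2 = 1296 ≡ 487 (mod 809)
6^8 = (6^4)^2 ≡ 487^2 = 237169 ≡ 132 (mod 809)
6^16 = (6^8)^2 ≡ 132^2 = 17424 ≡ 435 (mod 809)
6^32 = (6^16)^2 ≡ 435^2 = 189225 ≡ 728 (mod 809)
6^42 = 6^32 · 6^8 · 6^2 ≡ 728 · 132 · 36 ≡ 172 (mod 809).
So M = 172. Node A computes K = M^15 mod 809.
172^1 ≡ 172 (mod 809)
172^2 = (172^1)^2 ≡ 172^2 = 29584 ≡ 460 (mod 809)
172^4 = (172^2)^2 ≡ 460^2 = 211600 ≡ 451 (mod 809)
172^8 = (172^4)^2 ≡ 451^2 = 203401 ≡ 342 (mod 809)
172^15 = 172^8 · 172^4 · 172^2 · 172^1 ≡ 342 · 451 · 460 · 172 ≡ 379 (mod 809).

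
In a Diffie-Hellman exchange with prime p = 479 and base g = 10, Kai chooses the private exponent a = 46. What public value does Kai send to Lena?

Public value = 10^{46} \pmod{479}.
10^1 ≡ 10 (mod 479)
10^2 = (10^1)^2 ≡ 10^2 = 100 ≡ 100 (mod 479)
10^4 = (10^2)^2 ≡ 100^2 = 10000 ≡ 420 (mod 479)
10^8 = (10^4)^2 ≡ 420^2 = 176400 ≡ 128 (mod 479)
10^16 = (10^8)^2 ≡ 128^2 = 16384 ≡ 98 (mod 479)
10^32 = (10^16)^2 ≡ 98^2 = 9604 ≡ 24 (mod 479)
10^46 = 10^32 · 10^8 · 10^4 · 10^2 ≡ 24 · 128 · 420 · 100 ≡ 81 (mod 479).

81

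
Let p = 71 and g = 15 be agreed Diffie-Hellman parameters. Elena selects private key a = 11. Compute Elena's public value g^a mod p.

Public value = 15^11 mod 71.
15^1 ≡ 15 (mod 71)
15^2 = (15^1)^2 ≡ 15^2 = 225 ≡ 12 (mod 71)
15^4 = (15^2)^2 ≡ 12^2 = 144 ≡ 2 (mod 71)
15^8 = (15^4)^2 ≡ 2^2 = 4 ≡ 4 (mod 71)
15^11 = 15^8 · 15^2 · 15^1 ≡ 4 · 12 · 15 ≡ 10 (mod 71).

10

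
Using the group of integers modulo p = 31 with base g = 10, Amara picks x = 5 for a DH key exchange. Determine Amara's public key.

25

Public value = 10^{5} \pmod{31}.
10^1 ≡ 10 (mod 31)
10^2 = (10^1)^2 ≡ 10^2 = 100 ≡ 7 (mod 31)
10^4 = (10^2)^2 ≡ 7^2 = 49 ≡ 18 (mod 31)
10^5 = 10^4 · 10^1 ≡ 18 · 10 ≡ 25 (mod 31).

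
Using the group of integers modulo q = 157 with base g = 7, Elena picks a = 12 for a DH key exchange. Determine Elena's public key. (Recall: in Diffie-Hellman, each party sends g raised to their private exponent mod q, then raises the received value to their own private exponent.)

Public value = 7^{12} \pmod{157}.
7^1 ≡ 7 (mod 157)
7^2 = (7^1)^2 ≡ 7^2 = 49 ≡ 49 (mod 157)
7^4 = (7^2)^2 ≡ 49^2 = 2401 ≡ 46 (mod 157)
7^8 = (7^4)^2 ≡ 46^2 = 2116 ≡ 75 (mod 157)
7^12 = 7^8 · 7^4 ≡ 75 · 46 ≡ 153 (mod 157).

153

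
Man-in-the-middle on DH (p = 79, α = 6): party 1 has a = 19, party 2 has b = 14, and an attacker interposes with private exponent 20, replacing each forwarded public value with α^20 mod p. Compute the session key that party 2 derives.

Party 2 receives an attacker's public value M = 6^20 mod 79 instead of the honest one.
6^1 ≡ 6 (mod 79)
6^2 = (6^1)^2 ≡ 6^2 = 36 ≡ 36 (mod 79)
6^4 = (6^2)^2 ≡ 36^2 = 1296 ≡ 32 (mod 79)
6^8 = (6^4)^2 ≡ 32^2 = 1024 ≡ 76 (mod 79)
6^16 = (6^8)^2 ≡ 76^2 = 5776 ≡ 9 (mod 79)
6^20 = 6^16 · 6^4 ≡ 9 · 32 ≡ 51 (mod 79).
So M = 51. Party 2 computes K = M^14 mod 79.
51^1 ≡ 51 (mod 79)
51^2 = (51^1)^2 ≡ 51^2 = 2601 ≡ 73 (mod 79)
51^4 = (51^2)^2 ≡ 73^2 = 5329 ≡ 36 (mod 79)
51^8 = (51^4)^2 ≡ 36^2 = 1296 ≡ 32 (mod 79)
51^14 = 51^8 · 51^4 · 51^2 ≡ 32 · 36 · 73 ≡ 40 (mod 79).

40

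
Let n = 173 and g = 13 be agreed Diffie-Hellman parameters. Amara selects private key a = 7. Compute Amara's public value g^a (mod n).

Public value = 13^7 (mod 173).
13^1 ≡ 13 (mod 173)
13^2 = (13^1)^2 ≡ 13^2 = 169 ≡ 169 (mod 173)
13^4 = (13^2)^2 ≡ 169^2 = 28561 ≡ 16 (mod 173)
13^7 = 13^4 · 13^2 · 13^1 ≡ 16 · 169 · 13 ≡ 33 (mod 173).

33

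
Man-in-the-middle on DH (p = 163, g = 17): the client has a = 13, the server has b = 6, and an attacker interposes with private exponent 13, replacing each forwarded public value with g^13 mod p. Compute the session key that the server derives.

The server receives an attacker's public value M = 17^13 mod 163 instead of the honest one.
17^1 ≡ 17 (mod 163)
17^2 = (17^1)^2 ≡ 17^2 = 289 ≡ 126 (mod 163)
17^4 = (17^2)^2 ≡ 126^2 = 15876 ≡ 65 (mod 163)
17^8 = (17^4)^2 ≡ 65^2 = 4225 ≡ 150 (mod 163)
17^13 = 17^8 · 17^4 · 17^1 ≡ 150 · 65 · 17 ≡ 142 (mod 163).
So M = 142. The server computes K = M^6 mod 163.
142^1 ≡ 142 (mod 163)
142^2 = (142^1)^2 ≡ 142^2 = 20164 ≡ 115 (mod 163)
142^4 = (142^2)^2 ≡ 115^2 = 13225 ≡ 22 (mod 163)
142^6 = 142^4 · 142^2 ≡ 22 · 115 ≡ 85 (mod 163).

85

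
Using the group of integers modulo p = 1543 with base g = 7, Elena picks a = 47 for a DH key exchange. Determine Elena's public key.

Public value = 7^47 mod 1543.
7^1 ≡ 7 (mod 1543)
7^2 = (7^1)^2 ≡ 7^2 = 49 ≡ 49 (mod 1543)
7^4 = (7^2)^2 ≡ 49^2 = 2401 ≡ 858 (mod 1543)
7^8 = (7^4)^2 ≡ 858^2 = 736164 ≡ 153 (mod 1543)
7^16 = (7^8)^2 ≡ 153^2 = 23409 ≡ 264 (mod 1543)
7^32 = (7^16)^2 ≡ 264^2 = 69696 ≡ 261 (mod 1543)
7^47 = 7^32 · 7^8 · 7^4 · 7^2 · 7^1 ≡ 261 · 153 · 858 · 49 · 7 ≡ 365 (mod 1543).

365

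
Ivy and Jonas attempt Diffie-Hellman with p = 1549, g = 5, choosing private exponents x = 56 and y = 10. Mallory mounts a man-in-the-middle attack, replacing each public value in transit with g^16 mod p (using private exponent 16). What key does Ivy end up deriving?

973

Ivy receives Mallory's public value M = 5^16 mod 1549 instead of the honest one.
5^1 ≡ 5 (mod 1549)
5^2 = (5^1)^2 ≡ 5^2 = 25 ≡ 25 (mod 1549)
5^4 = (5^2)^2 ≡ 25^2 = 625 ≡ 625 (mod 1549)
5^8 = (5^4)^2 ≡ 625^2 = 390625 ≡ 277 (mod 1549)
5^16 = (5^8)^2 ≡ 277^2 = 76729 ≡ 828 (mod 1549)
So M = 828. Ivy computes K = M^56 mod 1549.
828^1 ≡ 828 (mod 1549)
828^2 = (828^1)^2 ≡ 828^2 = 685584 ≡ 926 (mod 1549)
828^4 = (828^2)^2 ≡ 926^2 = 857476 ≡ 879 (mod 1549)
828^8 = (828^4)^2 ≡ 879^2 = 772641 ≡ 1239 (mod 1549)
828^16 = (828^8)^2 ≡ 1239^2 = 1535121 ≡ 62 (mod 1549)
828^32 = (828^16)^2 ≡ 62^2 = 3844 ≡ 746 (mod 1549)
828^56 = 828^32 · 828^16 · 828^8 ≡ 746 · 62 · 1239 ≡ 973 (mod 1549).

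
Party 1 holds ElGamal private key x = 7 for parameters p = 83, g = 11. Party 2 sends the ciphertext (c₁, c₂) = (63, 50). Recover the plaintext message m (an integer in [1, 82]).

Shared mask s = c₁^x mod p = 63^7 mod 83.
63^1 ≡ 63 (mod 83)
63^2 = (63^1)^2 ≡ 63^2 = 3969 ≡ 68 (mod 83)
63^4 = (63^2)^2 ≡ 68^2 = 4624 ≡ 59 (mod 83)
63^7 = 63^4 · 63^2 · 63^1 ≡ 59 · 68 · 63 ≡ 21 (mod 83).
So s = 21; s⁻¹ ≡ 4 (mod 83).
m = c₂ · s⁻¹ mod 83 = 50 · 4 mod 83 = 34.

34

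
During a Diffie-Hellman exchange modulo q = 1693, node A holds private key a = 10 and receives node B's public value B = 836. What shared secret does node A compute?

855

Shared key K = 836^10 mod 1693.
836^1 ≡ 836 (mod 1693)
836^2 = (836^1)^2 ≡ 836^2 = 698896 ≡ 1380 (mod 1693)
836^4 = (836^2)^2 ≡ 1380^2 = 1904400 ≡ 1468 (mod 1693)
836^8 = (836^4)^2 ≡ 1468^2 = 2155024 ≡ 1528 (mod 1693)
836^10 = 836^8 · 836^2 ≡ 1528 · 1380 ≡ 855 (mod 1693).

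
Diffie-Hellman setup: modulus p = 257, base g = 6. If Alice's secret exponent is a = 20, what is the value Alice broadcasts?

169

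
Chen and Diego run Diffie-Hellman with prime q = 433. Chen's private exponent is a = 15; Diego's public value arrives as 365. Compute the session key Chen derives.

Shared key K = 365^15 mod 433.
365^1 ≡ 365 (mod 433)
365^2 = (365^1)^2 ≡ 365^2 = 133225 ≡ 294 (mod 433)
365^4 = (365^2)^2 ≡ 294^2 = 86436 ≡ 269 (mod 433)
365^8 = (365^4)^2 ≡ 269^2 = 72361 ≡ 50 (mod 433)
365^15 = 365^8 · 365^4 · 365^2 · 365^1 ≡ 50 · 269 · 294 · 365 ≡ 167 (mod 433).

167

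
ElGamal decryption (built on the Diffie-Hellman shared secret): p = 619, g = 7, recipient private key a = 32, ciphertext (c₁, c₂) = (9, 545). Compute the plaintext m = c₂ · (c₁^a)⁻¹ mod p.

125

Shared mask s = c₁^a mod p = 9^32 mod 619.
9^1 ≡ 9 (mod 619)
9^2 = (9^1)^2 ≡ 9^2 = 81 ≡ 81 (mod 619)
9^4 = (9^2)^2 ≡ 81^2 = 6561 ≡ 371 (mod 619)
9^8 = (9^4)^2 ≡ 371^2 = 137641 ≡ 223 (mod 619)
9^16 = (9^8)^2 ≡ 223^2 = 49729 ≡ 209 (mod 619)
9^32 = (9^16)^2 ≡ 209^2 = 43681 ≡ 351 (mod 619)
So s = 351; s⁻¹ ≡ 358 (mod 619).
m = c₂ · s⁻¹ mod 619 = 545 · 358 mod 619 = 125.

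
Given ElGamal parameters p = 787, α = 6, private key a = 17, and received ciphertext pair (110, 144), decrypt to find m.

Shared mask s = c₁^a mod p = 110^17 mod 787.
110^1 ≡ 110 (mod 787)
110^2 = (110^1)^2 ≡ 110^2 = 12100 ≡ 295 (mod 787)
110^4 = (110^2)^2 ≡ 295^2 = 87025 ≡ 455 (mod 787)
110^8 = (110^4)^2 ≡ 455^2 = 207025 ≡ 44 (mod 787)
110^16 = (110^8)^2 ≡ 44^2 = 1936 ≡ 362 (mod 787)
110^17 = 110^16 · 110^1 ≡ 362 · 110 ≡ 470 (mod 787).
So s = 470; s⁻¹ ≡ 715 (mod 787).
m = c₂ · s⁻¹ mod 787 = 144 · 715 mod 787 = 650.

650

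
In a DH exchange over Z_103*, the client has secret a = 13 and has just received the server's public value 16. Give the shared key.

2

Shared key K = 16^13 mod 103.
16^1 ≡ 16 (mod 103)
16^2 = (16^1)^2 ≡ 16^2 = 256 ≡ 50 (mod 103)
16^4 = (16^2)^2 ≡ 50^2 = 2500 ≡ 28 (mod 103)
16^8 = (16^4)^2 ≡ 28^2 = 784 ≡ 63 (mod 103)
16^13 = 16^8 · 16^4 · 16^1 ≡ 63 · 28 · 16 ≡ 2 (mod 103).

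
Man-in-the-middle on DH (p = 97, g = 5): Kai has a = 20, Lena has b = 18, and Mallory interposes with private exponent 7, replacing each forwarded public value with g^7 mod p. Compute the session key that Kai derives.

9

Kai receives Mallory's public value M = 5^7 mod 97 instead of the honest one.
5^1 ≡ 5 (mod 97)
5^2 = (5^1)^2 ≡ 5^2 = 25 ≡ 25 (mod 97)
5^4 = (5^2)^2 ≡ 25^2 = 625 ≡ 43 (mod 97)
5^7 = 5^4 · 5^2 · 5^1 ≡ 43 · 25 · 5 ≡ 40 (mod 97).
So M = 40. Kai computes K = M^20 mod 97.
40^1 ≡ 40 (mod 97)
40^2 = (40^1)^2 ≡ 40^2 = 1600 ≡ 48 (mod 97)
40^4 = (40^2)^2 ≡ 48^2 = 2304 ≡ 73 (mod 97)
40^8 = (40^4)^2 ≡ 73^2 = 5329 ≡ 91 (mod 97)
40^16 = (40^8)^2 ≡ 91^2 = 8281 ≡ 36 (mod 97)
40^20 = 40^16 · 40^4 ≡ 36 · 73 ≡ 9 (mod 97).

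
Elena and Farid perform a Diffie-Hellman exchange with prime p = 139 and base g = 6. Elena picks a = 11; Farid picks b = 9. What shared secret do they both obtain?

129

Farid sends B = g^b mod p = 6^9 mod 139.
6^1 ≡ 6 (mod 139)
6^2 = (6^1)^2 ≡ 6^2 = 36 ≡ 36 (mod 139)
6^4 = (6^2)^2 ≡ 36^2 = 1296 ≡ 45 (mod 139)
6^8 = (6^4)^2 ≡ 45^2 = 2025 ≡ 79 (mod 139)
6^9 = 6^8 · 6^1 ≡ 79 · 6 ≡ 57 (mod 139).
So B = 57. Elena then computes K = B^a mod p = 57^11 mod 139.
57^1 ≡ 57 (mod 139)
57^2 = (57^1)^2 ≡ 57^2 = 3249 ≡ 52 (mod 139)
57^4 = (57^2)^2 ≡ 52^2 = 2704 ≡ 63 (mod 139)
57^8 = (57^4)^2 ≡ 63^2 = 3969 ≡ 77 (mod 139)
57^11 = 57^8 · 57^2 · 57^1 ≡ 77 · 52 · 57 ≡ 129 (mod 139).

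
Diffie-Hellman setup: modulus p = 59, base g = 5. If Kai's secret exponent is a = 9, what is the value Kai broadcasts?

Public value = 5^9 (mod 59).
5^1 ≡ 5 (mod 59)
5^2 = (5^1)^2 ≡ 5^2 = 25 ≡ 25 (mod 59)
5^4 = (5^2)^2 ≡ 25^2 = 625 ≡ 35 (mod 59)
5^8 = (5^4)^2 ≡ 35^2 = 1225 ≡ 45 (mod 59)
5^9 = 5^8 · 5^1 ≡ 45 · 5 ≡ 48 (mod 59).

48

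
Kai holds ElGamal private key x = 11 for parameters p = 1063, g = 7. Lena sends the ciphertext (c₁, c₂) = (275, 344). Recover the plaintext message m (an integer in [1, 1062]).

Shared mask s = c₁^x mod p = 275^11 mod 1063.
275^1 ≡ 275 (mod 1063)
275^2 = (275^1)^2 ≡ 275^2 = 75625 ≡ 152 (mod 1063)
275^4 = (275^2)^2 ≡ 152^2 = 23104 ≡ 781 (mod 1063)
275^8 = (275^4)^2 ≡ 781^2 = 609961 ≡ 862 (mod 1063)
275^11 = 275^8 · 275^2 · 275^1 ≡ 862 · 152 · 275 ≡ 152 (mod 1063).
So s = 152; s⁻¹ ≡ 7 (mod 1063).
m = c₂ · s⁻¹ mod 1063 = 344 · 7 mod 1063 = 282.

282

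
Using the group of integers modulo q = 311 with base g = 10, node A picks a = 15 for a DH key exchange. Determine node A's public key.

89

Public value = 10^15 mod 311.
10^1 ≡ 10 (mod 311)
10^2 = (10^1)^2 ≡ 10^2 = 100 ≡ 100 (mod 311)
10^4 = (10^2)^2 ≡ 100^2 = 10000 ≡ 48 (mod 311)
10^8 = (10^4)^2 ≡ 48^2 = 2304 ≡ 127 (mod 311)
10^15 = 10^8 · 10^4 · 10^2 · 10^1 ≡ 127 · 48 · 100 · 10 ≡ 89 (mod 311).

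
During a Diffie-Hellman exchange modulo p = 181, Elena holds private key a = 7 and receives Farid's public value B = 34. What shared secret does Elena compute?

Shared key K = 34^7 mod 181.
34^1 ≡ 34 (mod 181)
34^2 = (34^1)^2 ≡ 34^2 = 1156 ≡ 70 (mod 181)
34^4 = (34^2)^2 ≡ 70^2 = 4900 ≡ 13 (mod 181)
34^7 = 34^4 · 34^2 · 34^1 ≡ 13 · 70 · 34 ≡ 170 (mod 181).

170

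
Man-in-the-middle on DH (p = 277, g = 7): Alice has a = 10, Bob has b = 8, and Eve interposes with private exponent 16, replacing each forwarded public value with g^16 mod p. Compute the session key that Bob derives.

215

Bob receives Eve's public value M = 7^16 mod 277 instead of the honest one.
7^1 ≡ 7 (mod 277)
7^2 = (7^1)^2 ≡ 7^2 = 49 ≡ 49 (mod 277)
7^4 = (7^2)^2 ≡ 49^2 = 2401 ≡ 185 (mod 277)
7^8 = (7^4)^2 ≡ 185^2 = 34225 ≡ 154 (mod 277)
7^16 = (7^8)^2 ≡ 154^2 = 23716 ≡ 171 (mod 277)
So M = 171. Bob computes K = M^8 mod 277.
171^1 ≡ 171 (mod 277)
171^2 = (171^1)^2 ≡ 171^2 = 29241 ≡ 156 (mod 277)
171^4 = (171^2)^2 ≡ 156^2 = 24336 ≡ 237 (mod 277)
171^8 = (171^4)^2 ≡ 237^2 = 56169 ≡ 215 (mod 277)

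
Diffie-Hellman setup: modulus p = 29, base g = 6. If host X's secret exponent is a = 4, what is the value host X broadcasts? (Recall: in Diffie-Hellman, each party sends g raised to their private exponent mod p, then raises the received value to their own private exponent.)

20

Public value = 6^{4} \pmod{29}.
6^1 ≡ 6 (mod 29)
6^2 = (6^1)^2 ≡ 6^2 = 36 ≡ 7 (mod 29)
6^4 = (6^2)^2 ≡ 7^2 = 49 ≡ 20 (mod 29)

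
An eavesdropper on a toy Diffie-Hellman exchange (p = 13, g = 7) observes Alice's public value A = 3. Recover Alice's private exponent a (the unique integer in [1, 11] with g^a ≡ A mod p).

8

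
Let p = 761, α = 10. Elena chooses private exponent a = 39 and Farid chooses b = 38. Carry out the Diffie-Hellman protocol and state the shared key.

Farid sends B = α^b mod p = 10^38 mod 761.
10^1 ≡ 10 (mod 761)
10^2 = (10^1)^2 ≡ 10^2 = 100 ≡ 100 (mod 761)
10^4 = (10^2)^2 ≡ 100^2 = 10000 ≡ 107 (mod 761)
10^8 = (10^4)^2 ≡ 107^2 = 11449 ≡ 34 (mod 761)
10^16 = (10^8)^2 ≡ 34^2 = 1156 ≡ 395 (mod 761)
10^32 = (10^16)^2 ≡ 395^2 = 156025 ≡ 20 (mod 761)
10^38 = 10^32 · 10^4 · 10^2 ≡ 20 · 107 · 100 ≡ 159 (mod 761).
So B = 159. Elena then computes K = B^a mod p = 159^39 mod 761.
159^1 ≡ 159 (mod 761)
159^2 = (159^1)^2 ≡ 159^2 = 25281 ≡ 168 (mod 761)
159^4 = (159^2)^2 ≡ 168^2 = 28224 ≡ 67 (mod 761)
159^8 = (159^4)^2 ≡ 67^2 = 4489 ≡ 684 (mod 761)
159^16 = (159^8)^2 ≡ 684^2 = 467856 ≡ 602 (mod 761)
159^32 = (159^16)^2 ≡ 602^2 = 362404 ≡ 168 (mod 761)
159^39 = 159^32 · 159^4 · 159^2 · 159^1 ≡ 168 · 67 · 168 · 159 ≡ 694 (mod 761).

694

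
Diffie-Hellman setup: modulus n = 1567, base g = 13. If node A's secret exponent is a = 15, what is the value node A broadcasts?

146

Public value = 13^15 mod 1567.
13^1 ≡ 13 (mod 1567)
13^2 = (13^1)^2 ≡ 13^2 = 169 ≡ 169 (mod 1567)
13^4 = (13^2)^2 ≡ 169^2 = 28561 ≡ 355 (mod 1567)
13^8 = (13^4)^2 ≡ 355^2 = 126025 ≡ 665 (mod 1567)
13^15 = 13^8 · 13^4 · 13^2 · 13^1 ≡ 665 · 355 · 169 · 13 ≡ 146 (mod 1567).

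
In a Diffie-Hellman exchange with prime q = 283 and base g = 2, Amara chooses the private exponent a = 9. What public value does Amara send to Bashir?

Public value = 2^9 (mod 283).
2^1 ≡ 2 (mod 283)
2^2 = (2^1)^2 ≡ 2^2 = 4 ≡ 4 (mod 283)
2^4 = (2^2)^2 ≡ 4^2 = 16 ≡ 16 (mod 283)
2^8 = (2^4)^2 ≡ 16^2 = 256 ≡ 256 (mod 283)
2^9 = 2^8 · 2^1 ≡ 256 · 2 ≡ 229 (mod 283).

229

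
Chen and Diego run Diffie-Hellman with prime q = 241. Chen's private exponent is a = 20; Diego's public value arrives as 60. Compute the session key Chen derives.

15

Shared key K = 60^20 mod 241.
60^1 ≡ 60 (mod 241)
60^2 = (60^1)^2 ≡ 60^2 = 3600 ≡ 226 (mod 241)
60^4 = (60^2)^2 ≡ 226^2 = 51076 ≡ 225 (mod 241)
60^8 = (60^4)^2 ≡ 225^2 = 50625 ≡ 15 (mod 241)
60^16 = (60^8)^2 ≡ 15^2 = 225 ≡ 225 (mod 241)
60^20 = 60^16 · 60^4 ≡ 225 · 225 ≡ 15 (mod 241).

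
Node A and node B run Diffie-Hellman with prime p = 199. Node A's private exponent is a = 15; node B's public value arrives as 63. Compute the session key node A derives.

121

Shared key K = 63^15 mod 199.
63^1 ≡ 63 (mod 199)
63^2 = (63^1)^2 ≡ 63^2 = 3969 ≡ 188 (mod 199)
63^4 = (63^2)^2 ≡ 188^2 = 35344 ≡ 121 (mod 199)
63^8 = (63^4)^2 ≡ 121^2 = 14641 ≡ 114 (mod 199)
63^15 = 63^8 · 63^4 · 63^2 · 63^1 ≡ 114 · 121 · 188 · 63 ≡ 121 (mod 199).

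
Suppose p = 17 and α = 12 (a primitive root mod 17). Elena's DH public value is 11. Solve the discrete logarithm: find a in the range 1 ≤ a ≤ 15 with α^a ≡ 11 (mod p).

3

Try successive powers of 12 modulo 17:
12^1 ≡ 12
12^2 ≡ 8
12^3 ≡ 11
Found: a = 3.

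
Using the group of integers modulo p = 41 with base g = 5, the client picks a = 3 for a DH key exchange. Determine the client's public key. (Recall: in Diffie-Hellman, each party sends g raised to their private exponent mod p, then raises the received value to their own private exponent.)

2

Public value = 5^3 mod 41.
5^1 ≡ 5 (mod 41)
5^2 = (5^1)^2 ≡ 5^2 = 25 ≡ 25 (mod 41)
5^3 = 5^2 · 5^1 ≡ 25 · 5 ≡ 2 (mod 41).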